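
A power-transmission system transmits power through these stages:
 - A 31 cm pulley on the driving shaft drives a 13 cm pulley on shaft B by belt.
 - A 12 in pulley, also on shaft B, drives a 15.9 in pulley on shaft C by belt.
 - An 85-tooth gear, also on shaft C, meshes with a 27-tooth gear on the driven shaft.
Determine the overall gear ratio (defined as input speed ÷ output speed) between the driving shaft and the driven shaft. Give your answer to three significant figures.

Each stage contributes driven/driver: belt 13/31 = 0.41935, belt 15.9/12 = 1.325, gear mesh 27/85 = 0.31765.
Overall: 0.41935 × 1.325 × 0.31765 = 0.1765.

0.176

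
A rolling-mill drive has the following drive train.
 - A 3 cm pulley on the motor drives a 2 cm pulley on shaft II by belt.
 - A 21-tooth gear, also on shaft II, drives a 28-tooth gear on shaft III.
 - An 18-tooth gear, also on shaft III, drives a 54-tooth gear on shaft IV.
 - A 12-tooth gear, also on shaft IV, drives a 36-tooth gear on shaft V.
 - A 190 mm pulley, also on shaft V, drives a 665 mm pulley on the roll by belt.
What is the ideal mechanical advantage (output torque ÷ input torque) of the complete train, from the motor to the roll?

28

Each stage contributes driven/driver: belt 2/3 = 0.66667, gear mesh 28/21 = 1.3333, gear mesh 54/18 = 3, gear mesh 36/12 = 3, belt 665/190 = 3.5.
Overall: 0.66667 × 1.3333 × 3 × 3 × 3.5 = 28.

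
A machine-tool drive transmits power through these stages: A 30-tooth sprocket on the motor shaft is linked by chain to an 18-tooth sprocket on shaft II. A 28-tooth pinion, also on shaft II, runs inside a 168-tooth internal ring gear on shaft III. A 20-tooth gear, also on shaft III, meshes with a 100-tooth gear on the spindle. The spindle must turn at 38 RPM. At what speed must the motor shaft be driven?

Overall ratio R = 0.6 × 6 × 5 = 18.
Required input speed = output speed × R = 38 × 18 = 684 RPM.

684 RPM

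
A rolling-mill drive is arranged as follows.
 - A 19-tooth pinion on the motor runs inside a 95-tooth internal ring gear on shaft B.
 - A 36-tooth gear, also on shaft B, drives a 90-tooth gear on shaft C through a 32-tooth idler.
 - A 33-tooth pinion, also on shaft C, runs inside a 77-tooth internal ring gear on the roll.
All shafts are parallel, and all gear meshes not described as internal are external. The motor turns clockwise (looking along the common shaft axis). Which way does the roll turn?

clockwise

the motor → shaft B: internal mesh, same direction → CW.
shaft B → shaft C: driver → idler → driven is 2 external meshes, 2 reversals → CW.
shaft C → the roll: internal mesh, same direction → CW.
2 reversals in total — an even number — so the roll turns the same way as the motor.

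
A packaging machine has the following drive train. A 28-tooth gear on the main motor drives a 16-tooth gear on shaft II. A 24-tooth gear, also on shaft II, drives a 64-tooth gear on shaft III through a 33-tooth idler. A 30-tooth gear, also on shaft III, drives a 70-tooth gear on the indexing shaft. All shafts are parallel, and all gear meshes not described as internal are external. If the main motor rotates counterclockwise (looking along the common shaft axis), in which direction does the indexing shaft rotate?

the main motor → shaft II: external mesh, 1 reversal → CW.
shaft II → shaft III: driver → idler → driven is 2 external meshes, 2 reversals → CW.
shaft III → the indexing shaft: external mesh, 1 reversal → CCW.
4 reversals in total — an even number — so the indexing shaft turns the same way as the main motor.

counterclockwise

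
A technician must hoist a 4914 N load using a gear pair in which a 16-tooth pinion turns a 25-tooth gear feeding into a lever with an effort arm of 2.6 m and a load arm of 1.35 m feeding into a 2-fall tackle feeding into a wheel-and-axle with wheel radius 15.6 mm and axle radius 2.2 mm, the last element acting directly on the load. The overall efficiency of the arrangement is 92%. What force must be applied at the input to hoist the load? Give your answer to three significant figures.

Gear pair MA = 25/16 = 1.5625.
Lever MA = effort arm / load arm = 2.6/1.35 = 1.9259.
Block-and-tackle MA = number of supporting rope parts = 2.
Wheel-and-axle MA = R/r = 15.6/2.2 = 7.0909.
Combined ideal MA = 1.5625 × 1.9259 × 2 × 7.0909 = 42.677.
Actual MA = 42.677 × 0.92 = 39.263.
Effort = load / actual MA = 4914 / 39.263 = 125.16 N.

125 N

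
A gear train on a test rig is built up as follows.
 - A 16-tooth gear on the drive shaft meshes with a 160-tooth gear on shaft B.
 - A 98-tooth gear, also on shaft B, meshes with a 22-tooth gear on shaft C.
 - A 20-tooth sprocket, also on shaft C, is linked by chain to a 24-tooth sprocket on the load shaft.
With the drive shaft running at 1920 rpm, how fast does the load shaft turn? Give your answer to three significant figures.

gear mesh 160/16 = 10 → 1920/10 = 192 rpm
gear mesh 22/98 = 0.22449 → 192/0.22449 = 855.27 rpm
chain 24/20 = 1.2 → 855.27/1.2 = 712.73 rpm

713 rpm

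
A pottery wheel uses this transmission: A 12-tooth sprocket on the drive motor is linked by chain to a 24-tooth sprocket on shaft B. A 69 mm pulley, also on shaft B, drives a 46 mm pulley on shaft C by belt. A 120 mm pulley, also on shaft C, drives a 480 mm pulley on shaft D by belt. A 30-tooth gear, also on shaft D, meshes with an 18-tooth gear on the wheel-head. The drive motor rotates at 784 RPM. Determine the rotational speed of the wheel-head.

245 RPM

Chain: ratio = 24/12 = 2, so shaft B turns at 784 / 2 = 392 RPM.
Belt: ratio = 46/69 = 0.66667, so shaft C turns at 392 / 0.66667 = 588 RPM.
Belt: ratio = 480/120 = 4, so shaft D turns at 588 / 4 = 147 RPM.
Gear mesh: ratio = 18/30 = 0.6, so the wheel-head turns at 147 / 0.6 = 245 RPM.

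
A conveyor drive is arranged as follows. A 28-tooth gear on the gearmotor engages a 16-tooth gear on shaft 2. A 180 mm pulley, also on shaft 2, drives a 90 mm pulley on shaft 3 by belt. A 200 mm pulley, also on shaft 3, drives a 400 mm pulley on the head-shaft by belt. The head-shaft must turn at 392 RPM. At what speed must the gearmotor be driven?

224 RPM

Overall ratio R = 0.57143 × 0.5 × 2 = 0.57143.
Required input speed = output speed × R = 392 × 0.57143 = 224 RPM.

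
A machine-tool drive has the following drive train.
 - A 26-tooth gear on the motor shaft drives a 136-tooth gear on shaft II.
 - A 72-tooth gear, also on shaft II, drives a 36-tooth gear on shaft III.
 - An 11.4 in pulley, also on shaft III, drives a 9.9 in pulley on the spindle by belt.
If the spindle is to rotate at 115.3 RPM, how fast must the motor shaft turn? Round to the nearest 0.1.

261.9 RPM

Overall ratio R = 5.2308 × 0.5 × 0.86842 = 2.2713.
Required input speed = output speed × R = 115.3 × 2.2713 = 261.88 RPM.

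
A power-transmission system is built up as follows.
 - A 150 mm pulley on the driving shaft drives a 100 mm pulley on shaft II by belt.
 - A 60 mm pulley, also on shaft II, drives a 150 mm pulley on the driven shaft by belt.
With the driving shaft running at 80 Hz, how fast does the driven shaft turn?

Belt: ratio = 100/150 = 0.66667, so shaft II turns at 80 / 0.66667 = 120 Hz.
Belt: ratio = 150/60 = 2.5, so the driven shaft turns at 120 / 2.5 = 48 Hz.

48 Hz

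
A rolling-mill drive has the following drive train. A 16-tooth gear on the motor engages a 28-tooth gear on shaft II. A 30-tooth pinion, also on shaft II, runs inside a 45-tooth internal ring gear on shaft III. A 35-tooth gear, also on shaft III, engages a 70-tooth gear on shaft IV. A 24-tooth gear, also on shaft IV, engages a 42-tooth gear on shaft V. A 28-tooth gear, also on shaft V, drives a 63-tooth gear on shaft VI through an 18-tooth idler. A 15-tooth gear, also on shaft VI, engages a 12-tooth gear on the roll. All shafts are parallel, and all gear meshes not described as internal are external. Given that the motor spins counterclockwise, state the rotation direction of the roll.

the motor → shaft II: external mesh, 1 reversal → CW.
shaft II → shaft III: internal mesh, same direction → CW.
shaft III → shaft IV: external mesh, 1 reversal → CCW.
shaft IV → shaft V: external mesh, 1 reversal → CW.
shaft V → shaft VI: driver → idler → driven is 2 external meshes, 2 reversals → CW.
shaft VI → the roll: external mesh, 1 reversal → CCW.
6 reversals in total — an even number — so the roll turns the same way as the motor.

counterclockwise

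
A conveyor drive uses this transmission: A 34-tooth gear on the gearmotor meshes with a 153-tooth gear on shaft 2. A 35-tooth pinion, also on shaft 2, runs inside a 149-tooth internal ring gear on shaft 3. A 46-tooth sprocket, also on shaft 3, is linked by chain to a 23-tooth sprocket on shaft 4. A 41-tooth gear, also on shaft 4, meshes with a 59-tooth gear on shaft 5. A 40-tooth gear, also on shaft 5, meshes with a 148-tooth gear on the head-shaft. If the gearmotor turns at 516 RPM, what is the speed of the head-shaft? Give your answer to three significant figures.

the gearmotor → shaft 2 (gear mesh, 153/34): 516 ÷ 4.5 = 114.67 RPM
shaft 2 → shaft 3 (internal gear, 149/35): 114.67 ÷ 4.2571 = 26.935 RPM
shaft 3 → shaft 4 (chain, 23/46): 26.935 ÷ 0.5 = 53.87 RPM
shaft 4 → shaft 5 (gear mesh, 59/41): 53.87 ÷ 1.439 = 37.435 RPM
shaft 5 → the head-shaft (gear mesh, 148/40): 37.435 ÷ 3.7 = 10.118 RPM

10.1 RPM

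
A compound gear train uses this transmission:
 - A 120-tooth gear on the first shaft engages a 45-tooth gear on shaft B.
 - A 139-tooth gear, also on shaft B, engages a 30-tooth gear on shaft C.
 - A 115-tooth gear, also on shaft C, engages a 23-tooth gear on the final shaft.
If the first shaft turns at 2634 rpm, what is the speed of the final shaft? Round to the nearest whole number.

the first shaft → shaft B (gear mesh, 45/120): 2634 ÷ 0.375 = 7024 rpm
shaft B → shaft C (gear mesh, 30/139): 7024 ÷ 0.21583 = 32545 rpm
shaft C → the final shaft (gear mesh, 23/115): 32545 ÷ 0.2 = 1.6272e+05 rpm

162723 rpm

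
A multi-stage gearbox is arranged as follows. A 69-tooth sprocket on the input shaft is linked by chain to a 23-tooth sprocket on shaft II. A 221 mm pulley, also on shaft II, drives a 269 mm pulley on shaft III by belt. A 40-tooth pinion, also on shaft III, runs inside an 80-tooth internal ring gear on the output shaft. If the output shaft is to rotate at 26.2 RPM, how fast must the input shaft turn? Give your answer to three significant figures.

21.3 RPM

Overall ratio R = 0.33333 × 1.2172 × 2 = 0.81146.
Required input speed = output speed × R = 26.2 × 0.81146 = 21.26 RPM.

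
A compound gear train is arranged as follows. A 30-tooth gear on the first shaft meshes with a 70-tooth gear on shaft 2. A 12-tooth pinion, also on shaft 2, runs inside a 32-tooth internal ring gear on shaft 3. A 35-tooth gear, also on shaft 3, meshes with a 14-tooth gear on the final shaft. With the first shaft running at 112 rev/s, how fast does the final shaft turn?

45 rev/s

Gear mesh: ratio = 70/30 = 2.3333, so shaft 2 turns at 112 / 2.3333 = 48 rev/s.
Internal gear: ratio = 32/12 = 2.6667, so shaft 3 turns at 48 / 2.6667 = 18 rev/s.
Gear mesh: ratio = 14/35 = 0.4, so the final shaft turns at 18 / 0.4 = 45 rev/s.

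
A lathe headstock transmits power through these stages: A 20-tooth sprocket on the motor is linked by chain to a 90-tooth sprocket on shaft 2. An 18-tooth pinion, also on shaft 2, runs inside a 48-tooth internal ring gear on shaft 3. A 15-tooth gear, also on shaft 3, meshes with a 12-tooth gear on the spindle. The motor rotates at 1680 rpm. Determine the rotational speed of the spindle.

chain 90/20 = 4.5 → 1680/4.5 = 373.33 rpm
internal gear 48/18 = 2.6667 → 373.33/2.6667 = 140 rpm
gear mesh 12/15 = 0.8 → 140/0.8 = 175 rpm

175 rpm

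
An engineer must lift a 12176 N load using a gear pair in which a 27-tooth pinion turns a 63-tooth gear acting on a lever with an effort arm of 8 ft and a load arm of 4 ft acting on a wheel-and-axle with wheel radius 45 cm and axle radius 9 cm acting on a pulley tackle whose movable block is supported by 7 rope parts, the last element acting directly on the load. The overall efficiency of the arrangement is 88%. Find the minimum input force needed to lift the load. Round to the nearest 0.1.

84.7 N

Gear pair MA = 63/27 = 2.3333.
Lever MA = effort arm / load arm = 8/4 = 2.
Wheel-and-axle MA = R/r = 45/9 = 5.
Block-and-tackle MA = number of supporting rope parts = 7.
Combined ideal MA = 2.3333 × 2 × 5 × 7 = 163.33.
Actual MA = 163.33 × 0.88 = 143.73.
Effort = load / actual MA = 12176 / 143.73 = 84.712 N.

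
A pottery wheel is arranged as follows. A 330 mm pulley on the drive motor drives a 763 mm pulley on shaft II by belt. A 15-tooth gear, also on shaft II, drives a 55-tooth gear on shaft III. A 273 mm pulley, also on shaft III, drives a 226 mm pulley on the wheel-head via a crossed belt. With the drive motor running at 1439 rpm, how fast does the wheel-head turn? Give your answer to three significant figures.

belt 763/330 = 2.3121 → 1439/2.3121 = 622.37 rpm
gear mesh 55/15 = 3.6667 → 622.37/3.6667 = 169.74 rpm
belt 226/273 = 0.82784 → 169.74/0.82784 = 205.04 rpm

205 rpm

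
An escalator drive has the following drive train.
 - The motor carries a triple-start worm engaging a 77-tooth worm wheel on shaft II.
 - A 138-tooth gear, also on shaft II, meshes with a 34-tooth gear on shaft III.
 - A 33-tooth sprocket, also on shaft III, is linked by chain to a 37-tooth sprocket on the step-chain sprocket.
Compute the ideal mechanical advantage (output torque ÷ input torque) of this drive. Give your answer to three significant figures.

Each stage contributes driven/driver: worm 77/3 = 25.667, gear mesh 34/138 = 0.24638, chain 37/33 = 1.1212.
Overall: 25.667 × 0.24638 × 1.1212 = 7.0902.

7.09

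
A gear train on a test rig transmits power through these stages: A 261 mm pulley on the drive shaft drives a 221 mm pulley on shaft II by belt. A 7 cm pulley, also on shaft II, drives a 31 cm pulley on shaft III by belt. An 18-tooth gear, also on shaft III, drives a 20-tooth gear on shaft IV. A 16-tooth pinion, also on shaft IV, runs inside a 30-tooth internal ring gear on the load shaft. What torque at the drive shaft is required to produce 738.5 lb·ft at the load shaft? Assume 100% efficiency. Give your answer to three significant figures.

Overall ratio R = 0.84674 × 4.4286 × 1.1111 × 1.875 = 7.8122.
Input torque = output torque / R = 738.5 / 7.8122 = 94.531 lb·ft.

94.5 lb·ft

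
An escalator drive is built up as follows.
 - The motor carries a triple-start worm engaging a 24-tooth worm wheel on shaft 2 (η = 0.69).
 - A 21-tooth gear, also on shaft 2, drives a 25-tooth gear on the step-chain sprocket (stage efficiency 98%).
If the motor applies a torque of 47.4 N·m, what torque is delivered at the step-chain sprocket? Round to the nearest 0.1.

305.3 N·m

Worm: ratio = 24/3 = 8; torque at shaft 2 = 47.4 × 8 × 0.69 = 261.65 N·m.
Gear mesh: ratio = 25/21 = 1.1905; torque at the step-chain sprocket = 261.65 × 1.1905 × 0.98 = 305.26 N·m.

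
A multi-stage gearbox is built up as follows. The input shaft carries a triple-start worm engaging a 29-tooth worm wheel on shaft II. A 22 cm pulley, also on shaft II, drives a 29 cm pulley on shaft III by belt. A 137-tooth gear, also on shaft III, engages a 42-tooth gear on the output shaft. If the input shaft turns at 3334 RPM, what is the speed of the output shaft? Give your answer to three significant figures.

Worm: ratio = 29/3 = 9.6667, so shaft II turns at 3334 / 9.6667 = 344.9 RPM.
Belt: ratio = 29/22 = 1.3182, so shaft III turns at 344.9 / 1.3182 = 261.65 RPM.
Gear mesh: ratio = 42/137 = 0.30657, so the output shaft turns at 261.65 / 0.30657 = 853.46 RPM.

853 RPM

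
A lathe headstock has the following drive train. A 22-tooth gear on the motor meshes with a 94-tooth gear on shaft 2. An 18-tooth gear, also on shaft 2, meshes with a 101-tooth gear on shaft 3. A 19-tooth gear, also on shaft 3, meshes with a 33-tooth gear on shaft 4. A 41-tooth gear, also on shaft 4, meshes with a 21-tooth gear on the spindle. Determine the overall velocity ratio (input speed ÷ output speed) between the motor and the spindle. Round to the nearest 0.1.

21.3

Each stage contributes driven/driver: gear mesh 94/22 = 4.2727, gear mesh 101/18 = 5.6111, gear mesh 33/19 = 1.7368, gear mesh 21/41 = 0.5122.
Overall: 4.2727 × 5.6111 × 1.7368 × 0.5122 = 21.328.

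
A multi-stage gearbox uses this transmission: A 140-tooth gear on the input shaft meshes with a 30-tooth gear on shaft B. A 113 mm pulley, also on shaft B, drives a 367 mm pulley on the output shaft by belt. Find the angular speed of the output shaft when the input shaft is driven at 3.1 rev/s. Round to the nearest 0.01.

Gear mesh: ratio = 30/140 = 0.21429, so shaft B turns at 3.1 / 0.21429 = 14.467 rev/s.
Belt: ratio = 367/113 = 3.2478, so the output shaft turns at 14.467 / 3.2478 = 4.4543 rev/s.

4.45 rev/s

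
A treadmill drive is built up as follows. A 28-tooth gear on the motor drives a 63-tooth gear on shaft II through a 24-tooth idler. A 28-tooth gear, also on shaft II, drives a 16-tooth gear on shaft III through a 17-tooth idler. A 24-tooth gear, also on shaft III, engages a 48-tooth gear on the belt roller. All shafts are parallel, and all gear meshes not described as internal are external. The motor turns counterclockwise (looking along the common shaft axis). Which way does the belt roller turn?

the motor → shaft II: driver → idler → driven is 2 external meshes, 2 reversals → CCW.
shaft II → shaft III: driver → idler → driven is 2 external meshes, 2 reversals → CCW.
shaft III → the belt roller: external mesh, 1 reversal → CW.
5 reversals in total — an odd number — so the belt roller turns opposite to the motor.

clockwise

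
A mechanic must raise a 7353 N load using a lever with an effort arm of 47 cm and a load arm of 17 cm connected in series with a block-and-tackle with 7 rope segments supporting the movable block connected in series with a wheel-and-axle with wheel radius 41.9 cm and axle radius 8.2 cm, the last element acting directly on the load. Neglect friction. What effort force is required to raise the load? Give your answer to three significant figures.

74.4 N

Lever MA = effort arm / load arm = 47/17 = 2.7647.
Block-and-tackle MA = number of supporting rope parts = 7.
Wheel-and-axle MA = R/r = 41.9/8.2 = 5.1098.
Combined ideal MA = 2.7647 × 7 × 5.1098 = 98.889.
Effort = load / MA = 7353 / 98.889 = 74.356 N.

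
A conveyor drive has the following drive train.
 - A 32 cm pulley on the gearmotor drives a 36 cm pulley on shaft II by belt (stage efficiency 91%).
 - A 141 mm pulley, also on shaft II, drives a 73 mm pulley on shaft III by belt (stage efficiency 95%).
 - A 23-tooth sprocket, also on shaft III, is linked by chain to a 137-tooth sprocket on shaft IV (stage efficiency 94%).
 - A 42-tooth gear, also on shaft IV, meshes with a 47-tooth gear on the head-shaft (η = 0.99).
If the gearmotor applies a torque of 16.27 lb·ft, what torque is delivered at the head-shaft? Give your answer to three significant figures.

50.8 lb·ft

belt 36/32 = 1.125 → τ = 16.27·1.125·0.91 = 16.656 lb·ft
belt 73/141 = 0.51773 → τ = 16.656·0.51773·0.95 = 8.1924 lb·ft
chain 137/23 = 5.9565 → τ = 8.1924·5.9565·0.94 = 45.87 lb·ft
gear mesh 47/42 = 1.119 → τ = 45.87·1.119·0.99 = 50.817 lb·ft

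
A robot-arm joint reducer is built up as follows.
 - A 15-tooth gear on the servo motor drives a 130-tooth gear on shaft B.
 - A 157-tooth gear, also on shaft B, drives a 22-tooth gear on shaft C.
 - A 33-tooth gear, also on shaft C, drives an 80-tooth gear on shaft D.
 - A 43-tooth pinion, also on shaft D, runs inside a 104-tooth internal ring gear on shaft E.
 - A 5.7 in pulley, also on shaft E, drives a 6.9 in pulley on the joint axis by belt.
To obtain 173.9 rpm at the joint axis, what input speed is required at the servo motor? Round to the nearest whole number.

1499 rpm

Overall ratio R = 8.6667 × 0.14013 × 2.4242 × 2.4186 × 1.2105 = 8.6197.
Required input speed = output speed × R = 173.9 × 8.6197 = 1499 rpm.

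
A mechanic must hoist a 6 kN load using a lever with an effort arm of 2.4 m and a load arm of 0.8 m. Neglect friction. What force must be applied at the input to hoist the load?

Lever MA = effort arm / load arm = 2.4/0.8 = 3.
Effort = load / MA = 6 / 3 = 2 kN.

2 kN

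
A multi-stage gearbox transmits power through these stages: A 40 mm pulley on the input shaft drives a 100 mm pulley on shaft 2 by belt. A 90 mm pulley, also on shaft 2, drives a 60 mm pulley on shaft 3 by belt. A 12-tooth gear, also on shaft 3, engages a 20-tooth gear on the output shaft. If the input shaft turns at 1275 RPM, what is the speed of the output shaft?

Belt: ratio = 100/40 = 2.5, so shaft 2 turns at 1275 / 2.5 = 510 RPM.
Belt: ratio = 60/90 = 0.66667, so shaft 3 turns at 510 / 0.66667 = 765 RPM.
Gear mesh: ratio = 20/12 = 1.6667, so the output shaft turns at 765 / 1.6667 = 459 RPM.

459 RPM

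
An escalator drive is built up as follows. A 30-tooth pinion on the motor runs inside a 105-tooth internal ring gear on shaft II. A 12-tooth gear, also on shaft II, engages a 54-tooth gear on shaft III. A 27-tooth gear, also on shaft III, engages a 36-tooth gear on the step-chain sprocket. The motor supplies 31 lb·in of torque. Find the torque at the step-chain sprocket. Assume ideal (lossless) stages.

After the internal gear (105/30): 31 × 3.5 = 108.5 lb·in
After the gear mesh (54/12): 108.5 × 4.5 = 488.25 lb·in
After the gear mesh (36/27): 488.25 × 1.3333 = 651 lb·in

651 lb·in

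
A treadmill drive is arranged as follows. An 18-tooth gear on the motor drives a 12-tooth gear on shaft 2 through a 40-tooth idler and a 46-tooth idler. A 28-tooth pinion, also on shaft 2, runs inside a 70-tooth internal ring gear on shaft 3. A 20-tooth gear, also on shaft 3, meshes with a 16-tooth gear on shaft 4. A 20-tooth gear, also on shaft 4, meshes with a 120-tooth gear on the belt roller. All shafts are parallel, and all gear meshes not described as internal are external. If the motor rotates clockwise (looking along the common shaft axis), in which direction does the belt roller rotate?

the motor → shaft 2: driver → idler → idler → driven is 3 external meshes, 3 reversals → CCW.
shaft 2 → shaft 3: internal mesh, same direction → CCW.
shaft 3 → shaft 4: external mesh, 1 reversal → CW.
shaft 4 → the belt roller: external mesh, 1 reversal → CCW.
5 reversals in total — an odd number — so the belt roller turns opposite to the motor.

counterclockwise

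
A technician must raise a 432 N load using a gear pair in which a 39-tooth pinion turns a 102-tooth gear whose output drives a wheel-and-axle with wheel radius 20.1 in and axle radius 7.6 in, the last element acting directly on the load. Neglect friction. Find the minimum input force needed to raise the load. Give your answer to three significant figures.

62.5 N

Gear pair MA = 102/39 = 2.6154.
Wheel-and-axle MA = R/r = 20.1/7.6 = 2.6447.
Combined ideal MA = 2.6154 × 2.6447 = 6.917.
Effort = load / MA = 432 / 6.917 = 62.455 N.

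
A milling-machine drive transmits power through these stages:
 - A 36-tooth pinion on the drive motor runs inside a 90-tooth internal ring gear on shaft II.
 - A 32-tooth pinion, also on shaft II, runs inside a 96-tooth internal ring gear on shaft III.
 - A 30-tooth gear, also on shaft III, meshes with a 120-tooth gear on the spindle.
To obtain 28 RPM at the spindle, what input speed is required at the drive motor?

Overall ratio R = 2.5 × 3 × 4 = 30.
Required input speed = output speed × R = 28 × 30 = 840 RPM.

840 RPM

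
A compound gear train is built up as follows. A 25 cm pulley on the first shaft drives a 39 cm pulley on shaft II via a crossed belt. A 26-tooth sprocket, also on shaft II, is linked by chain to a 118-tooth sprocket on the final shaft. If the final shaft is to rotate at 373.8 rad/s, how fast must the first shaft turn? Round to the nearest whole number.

2647 rad/s

Overall ratio R = 1.56 × 4.5385 = 7.08.
Required input speed = output speed × R = 373.8 × 7.08 = 2646.5 rad/s.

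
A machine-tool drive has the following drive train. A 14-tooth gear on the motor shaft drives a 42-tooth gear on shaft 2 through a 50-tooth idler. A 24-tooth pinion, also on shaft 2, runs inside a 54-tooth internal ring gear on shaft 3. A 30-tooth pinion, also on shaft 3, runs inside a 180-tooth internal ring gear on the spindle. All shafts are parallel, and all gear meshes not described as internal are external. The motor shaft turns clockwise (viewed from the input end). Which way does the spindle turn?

clockwise

the motor shaft → shaft 2: driver → idler → driven is 2 external meshes, 2 reversals → CW.
shaft 2 → shaft 3: internal mesh, same direction → CW.
shaft 3 → the spindle: internal mesh, same direction → CW.
2 reversals in total — an even number — so the spindle turns the same way as the motor shaft.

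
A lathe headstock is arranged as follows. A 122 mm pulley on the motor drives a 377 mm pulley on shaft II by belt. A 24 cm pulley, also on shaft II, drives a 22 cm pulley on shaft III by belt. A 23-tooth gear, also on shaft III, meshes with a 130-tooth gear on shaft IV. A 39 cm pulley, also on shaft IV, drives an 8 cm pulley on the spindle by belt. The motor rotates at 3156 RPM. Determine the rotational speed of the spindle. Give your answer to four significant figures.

belt 377/122 = 3.0902 → 3156/3.0902 = 1021.3 RPM
belt 22/24 = 0.91667 → 1021.3/0.91667 = 1114.2 RPM
gear mesh 130/23 = 5.6522 → 1114.2/5.6522 = 197.12 RPM
belt 8/39 = 0.20513 → 197.12/0.20513 = 960.96 RPM

961.0 RPM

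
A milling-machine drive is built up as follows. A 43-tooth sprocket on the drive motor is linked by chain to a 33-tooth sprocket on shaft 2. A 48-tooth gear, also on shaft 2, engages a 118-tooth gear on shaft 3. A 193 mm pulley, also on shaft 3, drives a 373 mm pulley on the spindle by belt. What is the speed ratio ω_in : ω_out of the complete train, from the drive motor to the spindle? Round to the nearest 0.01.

3.65

Each stage contributes driven/driver: chain 33/43 = 0.76744, gear mesh 118/48 = 2.4583, belt 373/193 = 1.9326.
Overall: 0.76744 × 2.4583 × 1.9326 = 3.6462.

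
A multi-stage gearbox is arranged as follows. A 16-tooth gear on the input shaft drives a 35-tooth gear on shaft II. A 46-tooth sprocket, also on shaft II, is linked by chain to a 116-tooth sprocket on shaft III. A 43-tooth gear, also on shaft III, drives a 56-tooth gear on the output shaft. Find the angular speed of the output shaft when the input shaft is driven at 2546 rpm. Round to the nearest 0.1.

gear mesh 35/16 = 2.1875 → 2546/2.1875 = 1163.9 rpm
chain 116/46 = 2.5217 → 1163.9/2.5217 = 461.54 rpm
gear mesh 56/43 = 1.3023 → 461.54/1.3023 = 354.4 rpm

354.4 rpm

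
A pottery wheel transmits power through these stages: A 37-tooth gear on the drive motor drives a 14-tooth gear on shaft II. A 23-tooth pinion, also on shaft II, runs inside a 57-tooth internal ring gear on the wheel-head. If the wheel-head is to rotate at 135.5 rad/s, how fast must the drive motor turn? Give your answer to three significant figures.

127 rad/s

Overall ratio R = 0.37838 × 2.4783 = 0.93772.
Required input speed = output speed × R = 135.5 × 0.93772 = 127.06 rad/s.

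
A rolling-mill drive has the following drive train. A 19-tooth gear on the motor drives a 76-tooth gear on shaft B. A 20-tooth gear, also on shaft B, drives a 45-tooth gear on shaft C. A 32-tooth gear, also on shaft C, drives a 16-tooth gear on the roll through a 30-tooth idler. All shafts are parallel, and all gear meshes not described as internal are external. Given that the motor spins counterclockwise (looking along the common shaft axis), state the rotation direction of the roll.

counterclockwise

the motor → shaft B: external mesh, 1 reversal → CW.
shaft B → shaft C: external mesh, 1 reversal → CCW.
shaft C → the roll: driver → idler → driven is 2 external meshes, 2 reversals → CCW.
4 reversals in total — an even number — so the roll turns the same way as the motor.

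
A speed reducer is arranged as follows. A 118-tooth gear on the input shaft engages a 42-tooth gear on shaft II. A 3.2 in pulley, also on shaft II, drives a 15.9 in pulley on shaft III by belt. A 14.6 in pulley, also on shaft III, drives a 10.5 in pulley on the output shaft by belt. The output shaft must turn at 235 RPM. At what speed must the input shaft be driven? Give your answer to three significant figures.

Overall ratio R = 0.35593 × 4.9688 × 0.71918 = 1.2719.
Required input speed = output speed × R = 235 × 1.2719 = 298.9 RPM.

299 RPM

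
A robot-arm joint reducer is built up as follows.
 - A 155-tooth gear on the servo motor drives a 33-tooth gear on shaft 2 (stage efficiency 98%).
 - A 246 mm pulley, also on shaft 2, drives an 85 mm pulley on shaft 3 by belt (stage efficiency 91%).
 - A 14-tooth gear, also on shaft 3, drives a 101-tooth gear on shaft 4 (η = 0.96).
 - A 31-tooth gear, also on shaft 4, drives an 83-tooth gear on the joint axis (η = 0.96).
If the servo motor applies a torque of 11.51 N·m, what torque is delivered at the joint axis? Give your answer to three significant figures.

13.4 N·m

gear mesh 33/155 = 0.2129 → τ = 11.51·0.2129·0.98 = 2.4015 N·m
belt 85/246 = 0.34553 → τ = 2.4015·0.34553·0.91 = 0.75511 N·m
gear mesh 101/14 = 7.2143 → τ = 0.75511·7.2143·0.96 = 5.2297 N·m
gear mesh 83/31 = 2.6774 → τ = 5.2297·2.6774·0.96 = 13.442 N·m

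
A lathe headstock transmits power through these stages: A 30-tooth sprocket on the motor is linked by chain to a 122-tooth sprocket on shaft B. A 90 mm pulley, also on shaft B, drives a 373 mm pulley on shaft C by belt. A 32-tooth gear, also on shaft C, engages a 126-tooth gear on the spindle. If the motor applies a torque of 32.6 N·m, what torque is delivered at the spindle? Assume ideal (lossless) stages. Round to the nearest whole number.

2163 N·m

After the chain (122/30): 32.6 × 4.0667 = 132.57 N·m
After the belt (373/90): 132.57 × 4.1444 = 549.44 N·m
After the gear mesh (126/32): 549.44 × 3.9375 = 2163.4 N·m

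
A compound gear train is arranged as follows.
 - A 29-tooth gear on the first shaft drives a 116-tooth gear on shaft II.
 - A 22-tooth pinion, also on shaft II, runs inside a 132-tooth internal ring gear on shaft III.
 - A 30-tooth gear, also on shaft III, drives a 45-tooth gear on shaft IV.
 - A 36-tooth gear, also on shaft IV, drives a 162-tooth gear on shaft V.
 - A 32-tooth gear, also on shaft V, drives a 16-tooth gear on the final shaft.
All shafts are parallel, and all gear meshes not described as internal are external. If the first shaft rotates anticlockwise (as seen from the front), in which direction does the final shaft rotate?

the first shaft → shaft II: external mesh, 1 reversal → CW.
shaft II → shaft III: internal mesh, same direction → CW.
shaft III → shaft IV: external mesh, 1 reversal → CCW.
shaft IV → shaft V: external mesh, 1 reversal → CW.
shaft V → the final shaft: external mesh, 1 reversal → CCW.
4 reversals in total — an even number — so the final shaft turns the same way as the first shaft.

anticlockwise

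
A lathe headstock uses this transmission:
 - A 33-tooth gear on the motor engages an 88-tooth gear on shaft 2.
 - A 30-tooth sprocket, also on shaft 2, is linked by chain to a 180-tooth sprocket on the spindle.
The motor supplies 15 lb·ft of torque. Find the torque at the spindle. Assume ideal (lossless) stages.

240 lb·ft

Gear mesh: ratio = 88/33 = 2.6667; torque at shaft 2 = 15 × 2.6667 = 40 lb·ft.
Chain: ratio = 180/30 = 6; torque at the spindle = 40 × 6 = 240 lb·ft.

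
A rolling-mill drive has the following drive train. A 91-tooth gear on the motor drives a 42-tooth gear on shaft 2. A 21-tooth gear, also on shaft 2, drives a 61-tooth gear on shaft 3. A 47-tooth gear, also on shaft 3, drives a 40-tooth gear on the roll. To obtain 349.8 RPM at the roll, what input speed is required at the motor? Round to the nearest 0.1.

Overall ratio R = 0.46154 × 2.9048 × 0.85106 = 1.141.
Required input speed = output speed × R = 349.8 × 1.141 = 399.12 RPM.

399.1 RPM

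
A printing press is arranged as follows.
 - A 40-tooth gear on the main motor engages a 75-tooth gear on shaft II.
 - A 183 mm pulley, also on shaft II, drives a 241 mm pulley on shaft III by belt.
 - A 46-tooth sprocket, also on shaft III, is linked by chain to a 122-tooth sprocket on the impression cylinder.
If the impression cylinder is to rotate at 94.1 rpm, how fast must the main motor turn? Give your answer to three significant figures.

616 rpm

Overall ratio R = 1.875 × 1.3169 × 2.6522 = 6.5489.
Required input speed = output speed × R = 94.1 × 6.5489 = 616.25 rpm.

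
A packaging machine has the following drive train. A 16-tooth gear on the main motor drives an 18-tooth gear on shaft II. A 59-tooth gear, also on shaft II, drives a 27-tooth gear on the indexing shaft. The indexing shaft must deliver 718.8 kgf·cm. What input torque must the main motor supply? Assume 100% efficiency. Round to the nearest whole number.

Overall ratio R = 1.125 × 0.45763 = 0.51483.
Input torque = output torque / R = 718.8 / 0.51483 = 1396.2 kgf·cm.

1396 kgf·cm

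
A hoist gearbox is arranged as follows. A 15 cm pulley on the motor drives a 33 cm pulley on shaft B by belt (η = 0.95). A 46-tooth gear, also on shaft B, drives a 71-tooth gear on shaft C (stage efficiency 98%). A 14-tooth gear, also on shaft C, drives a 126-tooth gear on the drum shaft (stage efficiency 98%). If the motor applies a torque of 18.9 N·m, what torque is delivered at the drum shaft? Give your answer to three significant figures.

527 N·m

Belt: ratio = 33/15 = 2.2; torque at shaft B = 18.9 × 2.2 × 0.95 = 39.501 N·m.
Gear mesh: ratio = 71/46 = 1.5435; torque at shaft C = 39.501 × 1.5435 × 0.98 = 59.75 N·m.
Gear mesh: ratio = 126/14 = 9; torque at the drum shaft = 59.75 × 9 × 0.98 = 526.99 N·m.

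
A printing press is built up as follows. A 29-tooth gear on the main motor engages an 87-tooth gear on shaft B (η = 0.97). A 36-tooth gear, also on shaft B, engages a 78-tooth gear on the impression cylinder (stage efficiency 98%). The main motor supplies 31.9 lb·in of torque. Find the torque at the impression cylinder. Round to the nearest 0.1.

197.1 lb·in

Gear mesh: ratio = 87/29 = 3; torque at shaft B = 31.9 × 3 × 0.97 = 92.829 lb·in.
Gear mesh: ratio = 78/36 = 2.1667; torque at the impression cylinder = 92.829 × 2.1667 × 0.98 = 197.11 lb·in.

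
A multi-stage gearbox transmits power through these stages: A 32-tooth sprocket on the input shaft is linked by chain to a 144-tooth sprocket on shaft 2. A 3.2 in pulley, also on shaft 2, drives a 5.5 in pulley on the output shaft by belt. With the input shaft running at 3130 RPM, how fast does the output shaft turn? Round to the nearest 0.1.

Chain: ratio = 144/32 = 4.5, so shaft 2 turns at 3130 / 4.5 = 695.56 RPM.
Belt: ratio = 5.5/3.2 = 1.7188, so the output shaft turns at 695.56 / 1.7188 = 404.69 RPM.

404.7 RPM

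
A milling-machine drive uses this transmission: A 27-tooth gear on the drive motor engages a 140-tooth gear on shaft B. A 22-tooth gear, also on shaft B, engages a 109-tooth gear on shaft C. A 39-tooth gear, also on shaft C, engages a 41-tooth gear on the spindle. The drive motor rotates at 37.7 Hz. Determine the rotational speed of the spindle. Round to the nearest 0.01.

1.40 Hz

the drive motor → shaft B (gear mesh, 140/27): 37.7 ÷ 5.1852 = 7.2707 Hz
shaft B → shaft C (gear mesh, 109/22): 7.2707 ÷ 4.9545 = 1.4675 Hz
shaft C → the spindle (gear mesh, 41/39): 1.4675 ÷ 1.0513 = 1.3959 Hz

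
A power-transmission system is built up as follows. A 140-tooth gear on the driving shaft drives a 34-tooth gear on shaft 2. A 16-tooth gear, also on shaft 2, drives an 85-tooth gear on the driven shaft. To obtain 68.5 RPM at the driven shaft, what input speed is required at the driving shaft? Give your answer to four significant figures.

88.38 RPM

Overall ratio R = 0.24286 × 5.3125 = 1.2902.
Required input speed = output speed × R = 68.5 × 1.2902 = 88.377 RPM.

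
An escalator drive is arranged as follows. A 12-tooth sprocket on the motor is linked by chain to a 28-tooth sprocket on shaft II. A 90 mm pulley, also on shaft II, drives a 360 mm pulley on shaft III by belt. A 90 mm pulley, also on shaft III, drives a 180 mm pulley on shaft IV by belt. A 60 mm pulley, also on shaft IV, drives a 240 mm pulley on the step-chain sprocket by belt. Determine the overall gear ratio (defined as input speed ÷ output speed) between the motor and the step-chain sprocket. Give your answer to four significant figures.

74.67

Each stage contributes driven/driver: chain 28/12 = 2.3333, belt 360/90 = 4, belt 180/90 = 2, belt 240/60 = 4.
Overall: 2.3333 × 4 × 2 × 4 = 74.667.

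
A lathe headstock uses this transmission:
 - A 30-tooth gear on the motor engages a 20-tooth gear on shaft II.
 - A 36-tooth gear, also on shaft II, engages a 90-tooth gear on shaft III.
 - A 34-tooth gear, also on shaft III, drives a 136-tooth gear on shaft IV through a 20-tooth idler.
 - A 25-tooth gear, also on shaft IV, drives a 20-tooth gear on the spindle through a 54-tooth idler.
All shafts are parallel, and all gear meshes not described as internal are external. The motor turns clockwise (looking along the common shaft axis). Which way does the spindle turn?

clockwise

the motor → shaft II: external mesh, 1 reversal → CCW.
shaft II → shaft III: external mesh, 1 reversal → CW.
shaft III → shaft IV: driver → idler → driven is 2 external meshes, 2 reversals → CW.
shaft IV → the spindle: driver → idler → driven is 2 external meshes, 2 reversals → CW.
6 reversals in total — an even number — so the spindle turns the same way as the motor.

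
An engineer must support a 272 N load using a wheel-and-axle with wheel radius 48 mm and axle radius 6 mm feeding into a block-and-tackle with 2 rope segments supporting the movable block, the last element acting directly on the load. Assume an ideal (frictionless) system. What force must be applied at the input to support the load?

17 N

Wheel-and-axle MA = R/r = 48/6 = 8.
Block-and-tackle MA = number of supporting rope parts = 2.
Combined ideal MA = 8 × 2 = 16.
Effort = load / MA = 272 / 16 = 17 N.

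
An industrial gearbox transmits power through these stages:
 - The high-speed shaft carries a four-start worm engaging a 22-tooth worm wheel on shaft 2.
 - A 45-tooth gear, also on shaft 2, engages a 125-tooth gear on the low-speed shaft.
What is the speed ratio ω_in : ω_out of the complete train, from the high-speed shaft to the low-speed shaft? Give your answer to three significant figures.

15.3

Each stage contributes driven/driver: worm 22/4 = 5.5, gear mesh 125/45 = 2.7778.
Overall: 5.5 × 2.7778 = 15.278.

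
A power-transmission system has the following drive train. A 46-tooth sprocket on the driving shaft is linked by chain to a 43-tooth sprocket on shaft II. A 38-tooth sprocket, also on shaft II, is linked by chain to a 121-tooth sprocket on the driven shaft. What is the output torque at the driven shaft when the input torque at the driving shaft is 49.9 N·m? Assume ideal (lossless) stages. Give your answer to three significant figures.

Chain: ratio = 43/46 = 0.93478; torque at shaft II = 49.9 × 0.93478 = 46.646 N·m.
Chain: ratio = 121/38 = 3.1842; torque at the driven shaft = 46.646 × 3.1842 = 148.53 N·m.

149 N·m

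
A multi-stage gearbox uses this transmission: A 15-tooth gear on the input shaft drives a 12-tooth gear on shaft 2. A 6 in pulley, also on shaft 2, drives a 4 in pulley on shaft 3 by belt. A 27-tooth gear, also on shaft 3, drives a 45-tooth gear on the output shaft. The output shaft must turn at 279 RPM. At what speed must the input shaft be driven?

Overall ratio R = 0.8 × 0.66667 × 1.6667 = 0.88889.
Required input speed = output speed × R = 279 × 0.88889 = 248 RPM.

248 RPM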